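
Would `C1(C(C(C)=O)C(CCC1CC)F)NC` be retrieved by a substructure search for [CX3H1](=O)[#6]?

No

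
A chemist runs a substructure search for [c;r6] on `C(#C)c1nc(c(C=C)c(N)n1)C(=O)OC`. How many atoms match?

The query [c;r6] means: aromatic carbon that belongs to a six-membered ring.
Check the 15 heavy atoms by environment: 2× n (aromatic, in 6-ring) → no; 4× c (aromatic, in 6-ring) → match; 6× C (acyclic) → no; 1× N (acyclic) → no; 2× O (acyclic) → no.
That gives 4 matching atoms.

4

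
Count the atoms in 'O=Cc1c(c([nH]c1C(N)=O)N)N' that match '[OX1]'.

2

The query [OX1] means: aliphatic oxygen with one total connection — typically a carbonyl =O or an oxide.
Check the 12 heavy atoms by environment: 1× n (aromatic, X3) → no; 4× c (aromatic, X3) → no; 2× C (X3) → no; 2× O (X1) → match; 3× N (X3) → no.
That gives 2 matching atoms.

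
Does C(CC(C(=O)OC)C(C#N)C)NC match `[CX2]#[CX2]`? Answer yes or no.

No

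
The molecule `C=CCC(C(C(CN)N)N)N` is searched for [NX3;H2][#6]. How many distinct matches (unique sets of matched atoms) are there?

4

[NX3;H2][#6] is the SMARTS for a primary amine: a trivalent nitrogen with two H attached to carbon.
The molecule carries 4 separate instances of a primary amino group (-NH2) meeting every constraint; each maps to a distinct set of atoms, giving 4 matches.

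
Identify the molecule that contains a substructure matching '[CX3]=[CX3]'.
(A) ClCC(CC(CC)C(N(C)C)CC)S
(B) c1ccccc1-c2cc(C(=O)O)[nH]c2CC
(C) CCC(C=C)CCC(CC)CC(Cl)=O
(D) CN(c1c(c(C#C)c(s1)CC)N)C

C

[CX3]=[CX3] describes a non-aromatic C=C double bond between two sp2 carbons (an alkene).
(A) has an ethyl group (-CH2CH3) but its C-C bond is a single bond between CX4 carbons, not CX3=CX3.
(B) has an ethyl group (-CH2CH3) but its C-C bond is a single bond between CX4 carbons, not CX3=CX3.
(C) contains a vinyl group (-CH=CH2), which satisfies every atom and bond constraint.
(D) has an ethyl group (-CH2CH3) but its C-C bond is a single bond between CX4 carbons, not CX3=CX3.
So the answer is (C).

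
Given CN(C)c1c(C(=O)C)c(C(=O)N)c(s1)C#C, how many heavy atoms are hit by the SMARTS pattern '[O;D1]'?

2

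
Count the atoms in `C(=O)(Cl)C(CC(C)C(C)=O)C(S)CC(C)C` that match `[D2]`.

2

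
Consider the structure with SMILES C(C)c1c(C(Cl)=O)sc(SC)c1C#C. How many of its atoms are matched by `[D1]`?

The query [D1] means: atom with exactly one heavy-atom neighbour (degree 1).
Check the 14 heavy atoms by environment: 1× s (aromatic, D2) → no; 4× c (aromatic, D3) → no; 2× C (D2) → no; 3× C (D1) → match; 1× S (D2) → no; 1× C (D3) → no; 1× O (D1) → match; 1× Cl (D1) → match.
Summing the matching environments: 3 + 1 + 1 = 5 matching atoms.

5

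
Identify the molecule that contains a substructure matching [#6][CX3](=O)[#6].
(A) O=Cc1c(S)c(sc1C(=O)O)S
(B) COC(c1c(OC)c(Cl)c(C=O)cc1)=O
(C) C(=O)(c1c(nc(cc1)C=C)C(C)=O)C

[#6][CX3](=O)[#6] describes a carbonyl carbon (no H) flanked by two carbons (a ketone).
(A) has a carboxylic acid group (-C(=O)OH) but one neighbour of the carbonyl carbon is O, not C.
(B) has a methyl-ester group (-C(=O)OCH3) but one neighbour of the carbonyl carbon is O, not C.
(C) contains an acetyl/ketone group (-C(=O)CH3), which satisfies every atom and bond constraint.
So the answer is (C).

C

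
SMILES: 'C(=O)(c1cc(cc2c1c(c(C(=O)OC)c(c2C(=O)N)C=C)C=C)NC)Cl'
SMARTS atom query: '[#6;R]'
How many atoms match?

10

Check the 26 heavy atoms by environment: 10× c (aromatic, in 6-ring) → match; 2× N (acyclic) → no; 9× C (acyclic) → no; 4× O (acyclic) → no; 1× Cl (acyclic) → no.
That gives 10 matching atoms.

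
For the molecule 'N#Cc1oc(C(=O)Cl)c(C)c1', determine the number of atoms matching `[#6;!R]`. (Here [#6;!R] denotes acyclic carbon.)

The query [#6;!R] means: carbon not in any ring.
Check the 11 heavy atoms by environment: 1× o (aromatic, in 5-ring) → no; 4× c (aromatic, in 5-ring) → no; 3× C (acyclic) → match; 1× N (acyclic) → no; 1× O (acyclic) → no; 1× Cl (acyclic) → no.
That gives 3 matching atoms.

3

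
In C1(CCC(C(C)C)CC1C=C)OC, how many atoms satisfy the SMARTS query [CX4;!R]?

4

The query [CX4;!R] means: aliphatic carbon with four total connections, not in a ring.
Check the 13 heavy atoms by environment: 6× C (X4, in 6-ring) → no; 1× O (X2, acyclic) → no; 4× C (X4, acyclic) → match; 2× C (X3, acyclic) → no.
That gives 4 matching atoms.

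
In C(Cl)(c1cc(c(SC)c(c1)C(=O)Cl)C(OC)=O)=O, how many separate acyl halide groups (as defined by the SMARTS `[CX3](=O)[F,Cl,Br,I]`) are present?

[CX3](=O)[F,Cl,Br,I] is the SMARTS for an acyl halide: a carbonyl carbon bonded to a halogen.
The molecule carries 2 separate instances of an acyl chloride (-C(=O)Cl) meeting every constraint; each maps to a distinct set of atoms, giving 2 matches.

2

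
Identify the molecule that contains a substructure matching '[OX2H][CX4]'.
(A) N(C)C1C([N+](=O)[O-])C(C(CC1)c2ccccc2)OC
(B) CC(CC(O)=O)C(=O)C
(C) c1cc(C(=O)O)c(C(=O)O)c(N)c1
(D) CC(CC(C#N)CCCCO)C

[OX2H][CX4] describes a hydroxyl oxygen bound to an sp3 (X4) carbon (an aliphatic alcohol).
(A) has a methoxy ether (-OCH3) but the oxygen has H0 (ether), not H1.
(B) has a carboxylic acid group (-C(=O)OH) but the -OH is on a CX3 carbonyl carbon, not a CX4 carbon.
(C) has a carboxylic acid group (-C(=O)OH) but the -OH is on a CX3 carbonyl carbon, not a CX4 carbon.
(D) contains a hydroxyl group (-OH), which satisfies every atom and bond constraint.
So the answer is (D).

D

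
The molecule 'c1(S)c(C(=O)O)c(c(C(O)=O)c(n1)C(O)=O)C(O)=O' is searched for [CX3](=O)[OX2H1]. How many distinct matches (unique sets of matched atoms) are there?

4

[CX3](=O)[OX2H1] is the SMARTS for a carboxylic acid: an sp2 carbon double-bonded to O and single-bonded to an -OH oxygen.
The molecule carries 4 separate instances of a carboxylic acid group (-C(=O)OH) meeting every constraint; each maps to a distinct set of atoms, giving 4 matches.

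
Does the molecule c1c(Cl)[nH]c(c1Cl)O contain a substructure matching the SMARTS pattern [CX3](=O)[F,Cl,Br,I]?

No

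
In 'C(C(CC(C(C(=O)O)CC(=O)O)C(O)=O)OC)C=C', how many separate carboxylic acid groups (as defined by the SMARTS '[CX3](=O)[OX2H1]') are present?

[CX3](=O)[OX2H1] is the SMARTS for a carboxylic acid: an sp2 carbon double-bonded to O and single-bonded to an -OH oxygen.
The molecule carries 3 separate instances of a carboxylic acid group (-C(=O)OH) meeting every constraint; each maps to a distinct set of atoms, giving 3 matches.

3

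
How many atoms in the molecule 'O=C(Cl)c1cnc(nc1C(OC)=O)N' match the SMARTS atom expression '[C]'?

The query [C] means: uppercase C matches aliphatic (non-aromatic) carbon only.
Check the 14 heavy atoms by environment: 2× n (aromatic) → no; 4× c (aromatic) → no; 1× N → no; 3× C → match; 3× O → no; 1× Cl → no.
That gives 3 matching atoms.

3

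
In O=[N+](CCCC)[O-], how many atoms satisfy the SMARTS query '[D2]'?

3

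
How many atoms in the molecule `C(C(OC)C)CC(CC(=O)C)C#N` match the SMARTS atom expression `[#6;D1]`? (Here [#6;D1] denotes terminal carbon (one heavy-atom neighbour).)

3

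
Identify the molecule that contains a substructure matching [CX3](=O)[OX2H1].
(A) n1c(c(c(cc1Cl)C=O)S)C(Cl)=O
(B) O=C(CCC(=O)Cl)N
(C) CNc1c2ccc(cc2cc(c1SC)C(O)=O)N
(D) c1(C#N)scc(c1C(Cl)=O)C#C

[CX3](=O)[OX2H1] describes an sp2 carbon double-bonded to O and single-bonded to an -OH oxygen (a carboxylic acid).
(A) has an acyl chloride (-C(=O)Cl) but the carbonyl is bonded to Cl, not to an -OH oxygen.
(B) has a primary amide (-C(=O)NH2) but the carbonyl is bonded to N, not to an -OH oxygen.
(C) contains a carboxylic acid group (-C(=O)OH), which satisfies every atom and bond constraint.
(D) has an acyl chloride (-C(=O)Cl) but the carbonyl is bonded to Cl, not to an -OH oxygen.
So the answer is (C).

C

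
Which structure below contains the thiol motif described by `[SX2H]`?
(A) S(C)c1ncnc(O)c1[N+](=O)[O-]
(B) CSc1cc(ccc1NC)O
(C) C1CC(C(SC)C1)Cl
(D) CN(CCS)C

[SX2H] describes an aliphatic sulfur with two connections, one being H (a thiol).
(A) has a methylthio ether (-SCH3) but the sulfur has H0 (bonded to two carbons), not H1.
(B) has a hydroxyl group (-OH) but it is an -OH, not an -SH.
(C) has a methylthio ether (-SCH3) but the sulfur has H0 (bonded to two carbons), not H1.
(D) contains a thiol (-SH), which satisfies every atom and bond constraint.
So the answer is (D).

D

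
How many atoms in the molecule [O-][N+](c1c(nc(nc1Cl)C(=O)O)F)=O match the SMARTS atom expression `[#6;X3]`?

5

Check the 14 heavy atoms by environment: 2× n (aromatic, X2) → no; 4× c (aromatic, X3) → match; 1× F (X1) → no; 1× N (charge +1, X3) → no; 1× O (charge -1, X1) → no; 2× O (X1) → no; 1× Cl (X1) → no; 1× C (X3) → match; 1× O (X2) → no.
Summing the matching environments: 4 + 1 = 5 matching atoms.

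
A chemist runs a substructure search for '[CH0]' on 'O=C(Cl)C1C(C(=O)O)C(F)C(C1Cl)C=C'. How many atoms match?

2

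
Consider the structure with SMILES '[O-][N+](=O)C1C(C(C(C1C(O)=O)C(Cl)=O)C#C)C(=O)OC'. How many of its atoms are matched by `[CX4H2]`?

0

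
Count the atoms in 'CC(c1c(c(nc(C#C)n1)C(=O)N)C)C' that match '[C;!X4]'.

The query [C;!X4] means: aliphatic carbon that does not have four total connections.
Check the 15 heavy atoms by environment: 2× n (aromatic, X2) → no; 4× c (aromatic, X3) → no; 4× C (X4) → no; 1× C (X3) → match; 1× O (X1) → no; 1× N (X3) → no; 2× C (X2) → match.
Summing the matching environments: 1 + 2 = 3 matching atoms.

3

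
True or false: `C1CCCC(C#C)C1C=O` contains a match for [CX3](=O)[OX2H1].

False

The pattern [CX3](=O)[OX2H1] describes an sp2 carbon double-bonded to O and single-bonded to an -OH oxygen — a carboxylic acid.
The closest candidate here is an aldehyde (-CHO), but there is no singly-bonded oxygen on the carbonyl carbon. No other fragment satisfies the full query, so there is no match.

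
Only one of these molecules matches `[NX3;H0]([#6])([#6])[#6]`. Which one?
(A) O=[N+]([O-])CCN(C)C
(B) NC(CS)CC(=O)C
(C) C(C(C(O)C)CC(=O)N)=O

A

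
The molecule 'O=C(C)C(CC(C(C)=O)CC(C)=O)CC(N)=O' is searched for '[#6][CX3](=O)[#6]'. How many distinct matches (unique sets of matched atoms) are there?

3

[#6][CX3](=O)[#6] is the SMARTS for a ketone: a carbonyl carbon (no H) flanked by two carbons.
The molecule carries 3 separate instances of an acetyl/ketone group (-C(=O)CH3) meeting every constraint; each maps to a distinct set of atoms, giving 3 matches.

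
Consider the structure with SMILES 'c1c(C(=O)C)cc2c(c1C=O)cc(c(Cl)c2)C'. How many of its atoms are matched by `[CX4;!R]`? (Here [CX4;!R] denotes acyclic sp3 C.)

Check the 17 heavy atoms by environment: 10× c (aromatic, X3, in 6-ring) → no; 1× Cl (X1, acyclic) → no; 2× C (X4, acyclic) → match; 2× C (X3, acyclic) → no; 2× O (X1, acyclic) → no.
That gives 2 matching atoms.

2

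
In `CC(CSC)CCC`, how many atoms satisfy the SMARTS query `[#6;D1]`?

3

The query [#6;D1] means: carbon bonded to exactly one heavy atom.
Check the 8 heavy atoms by environment: 3× C (D2) → no; 1× C (D3) → no; 1× S (D2) → no; 3× C (D1) → match.
That gives 3 matching atoms.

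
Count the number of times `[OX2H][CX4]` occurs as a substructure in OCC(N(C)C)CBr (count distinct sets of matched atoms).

[OX2H][CX4] is the SMARTS for an aliphatic alcohol: a hydroxyl oxygen bound to an sp3 (X4) carbon.
Exactly one fragment in the molecule meets all constraints, giving 1 match.

1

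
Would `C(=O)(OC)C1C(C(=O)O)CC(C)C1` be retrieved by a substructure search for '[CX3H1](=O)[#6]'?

No

The pattern [CX3H1](=O)[#6] describes an sp2 carbon with one H, double-bonded to O and single-bonded to carbon — an aldehyde.
The closest candidate here is a methyl-ester group (-C(=O)OCH3), but the carbonyl carbon has H0, not H1. No other fragment satisfies the full query, so there is no match.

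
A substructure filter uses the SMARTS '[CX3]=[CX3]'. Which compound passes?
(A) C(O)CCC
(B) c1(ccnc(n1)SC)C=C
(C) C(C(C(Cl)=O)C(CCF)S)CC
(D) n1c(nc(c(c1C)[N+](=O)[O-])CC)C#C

[CX3]=[CX3] describes a non-aromatic C=C double bond between two sp2 carbons (an alkene).
(A) has an ethyl group (-CH2CH3) but its C-C bond is a single bond between CX4 carbons, not CX3=CX3.
(B) contains a vinyl group (-CH=CH2), which satisfies every atom and bond constraint.
(C) has an ethyl group (-CH2CH3) but its C-C bond is a single bond between CX4 carbons, not CX3=CX3.
(D) has an ethynyl group (-C#CH) but the C-C bond is a triple bond, not a double bond.
So the answer is (B).

B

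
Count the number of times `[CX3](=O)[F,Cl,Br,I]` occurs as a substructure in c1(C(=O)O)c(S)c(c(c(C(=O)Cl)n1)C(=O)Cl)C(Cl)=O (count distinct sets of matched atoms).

[CX3](=O)[F,Cl,Br,I] is the SMARTS for an acyl halide: a carbonyl carbon bonded to a halogen.
The molecule carries 3 separate instances of an acyl chloride (-C(=O)Cl) meeting every constraint; each maps to a distinct set of atoms, giving 3 matches.

3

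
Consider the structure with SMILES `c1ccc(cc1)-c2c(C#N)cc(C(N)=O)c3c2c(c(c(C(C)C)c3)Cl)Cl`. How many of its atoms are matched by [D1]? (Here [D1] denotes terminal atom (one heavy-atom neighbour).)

7

The query [D1] means: atom with exactly one heavy-atom neighbour (degree 1).
Check the 26 heavy atoms by environment: 9× c (aromatic, D3) → no; 7× c (aromatic, D2) → no; 2× Cl (D1) → match; 1× C (D2) → no; 2× N (D1) → match; 2× C (D3) → no; 2× C (D1) → match; 1× O (D1) → match.
Summing the matching environments: 2 + 2 + 2 + 1 = 7 matching atoms.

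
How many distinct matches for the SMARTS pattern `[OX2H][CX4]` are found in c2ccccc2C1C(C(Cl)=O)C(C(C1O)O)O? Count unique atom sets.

3

[OX2H][CX4] is the SMARTS for an aliphatic alcohol: a hydroxyl oxygen bound to an sp3 (X4) carbon.
The molecule carries 3 separate instances of a hydroxyl group (-OH) meeting every constraint; each maps to a distinct set of atoms, giving 3 matches.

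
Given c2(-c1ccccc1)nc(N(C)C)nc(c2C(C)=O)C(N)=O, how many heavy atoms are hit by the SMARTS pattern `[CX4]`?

3

Check the 21 heavy atoms by environment: 2× n (aromatic, X2) → no; 10× c (aromatic, X3) → no; 2× N (X3) → no; 3× C (X4) → match; 2× C (X3) → no; 2× O (X1) → no.
That gives 3 matching atoms.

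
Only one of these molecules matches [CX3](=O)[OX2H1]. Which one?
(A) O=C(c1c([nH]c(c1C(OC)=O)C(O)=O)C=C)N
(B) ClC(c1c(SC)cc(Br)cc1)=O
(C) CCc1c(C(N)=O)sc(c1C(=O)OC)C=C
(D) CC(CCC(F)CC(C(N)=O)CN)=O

[CX3](=O)[OX2H1] describes an sp2 carbon double-bonded to O and single-bonded to an -OH oxygen (a carboxylic acid).
(A) contains a carboxylic acid group (-C(=O)OH), which satisfies every atom and bond constraint.
(B) has an acyl chloride (-C(=O)Cl) but the carbonyl is bonded to Cl, not to an -OH oxygen.
(C) has a methyl-ester group (-C(=O)OCH3) but the singly-bonded O has no H (OX2H0, not OX2H1).
(D) has a primary amide (-C(=O)NH2) but the carbonyl is bonded to N, not to an -OH oxygen.
So the answer is (A).

A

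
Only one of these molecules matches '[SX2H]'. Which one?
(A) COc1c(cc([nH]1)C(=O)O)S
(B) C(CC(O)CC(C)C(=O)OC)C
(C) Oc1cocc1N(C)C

[SX2H] describes an aliphatic sulfur with two connections, one being H (a thiol).
(A) contains a thiol (-SH), which satisfies every atom and bond constraint.
(B) has a hydroxyl group (-OH) but it is an -OH, not an -SH.
(C) has a hydroxyl group (-OH) but it is an -OH, not an -SH.
So the answer is (A).

A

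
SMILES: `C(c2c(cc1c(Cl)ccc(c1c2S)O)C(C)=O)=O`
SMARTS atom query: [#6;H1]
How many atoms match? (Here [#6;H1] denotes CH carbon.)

The query [#6;H1] means: any carbon bearing exactly one hydrogen.
Check the 18 heavy atoms by environment: 7× c (aromatic, H0) → no; 3× c (aromatic, H1) → match; 1× O (H1) → no; 1× S (H1) → no; 1× Cl (H0) → no; 1× C (H1) → match; 2× O (H0) → no; 1× C (H0) → no; 1× C (H3) → no.
Summing the matching environments: 3 + 1 = 4 matching atoms.

4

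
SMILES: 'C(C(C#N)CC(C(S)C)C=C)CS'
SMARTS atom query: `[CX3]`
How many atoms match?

2

The query [CX3] means: C with X3: aliphatic carbon with exactly 3 total connections.
Check the 13 heavy atoms by environment: 7× C (X4) → no; 2× C (X3) → match; 1× C (X2) → no; 1× N (X1) → no; 2× S (X2) → no.
That gives 2 matching atoms.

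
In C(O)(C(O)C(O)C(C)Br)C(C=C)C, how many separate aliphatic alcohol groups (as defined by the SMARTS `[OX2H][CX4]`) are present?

[OX2H][CX4] is the SMARTS for an aliphatic alcohol: a hydroxyl oxygen bound to an sp3 (X4) carbon.
The molecule carries 3 separate instances of a hydroxyl group (-OH) meeting every constraint; each maps to a distinct set of atoms, giving 3 matches.

3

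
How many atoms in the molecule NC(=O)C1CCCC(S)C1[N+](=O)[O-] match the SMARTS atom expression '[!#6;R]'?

0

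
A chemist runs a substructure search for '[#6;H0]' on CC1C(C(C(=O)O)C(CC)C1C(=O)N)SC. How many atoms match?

2

The query [#6;H0] means: any carbon with no attached hydrogen.
Check the 16 heavy atoms by environment: 5× C (H1) → no; 1× S (H0) → no; 3× C (H3) → no; 2× C (H0) → match; 2× O (H0) → no; 1× O (H1) → no; 1× C (H2) → no; 1× N (H2) → no.
That gives 2 matching atoms.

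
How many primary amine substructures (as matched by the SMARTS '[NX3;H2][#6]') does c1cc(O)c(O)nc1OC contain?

0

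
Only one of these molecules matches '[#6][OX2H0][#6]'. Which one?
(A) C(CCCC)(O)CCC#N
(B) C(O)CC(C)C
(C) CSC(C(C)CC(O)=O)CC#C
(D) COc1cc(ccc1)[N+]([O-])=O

D

[#6][OX2H0][#6] describes an aliphatic oxygen bridging two carbons with no H on the oxygen (an ether).
(A) has a hydroxyl group (-OH) but the oxygen has H1, not H0 bridging two carbons.
(B) has a hydroxyl group (-OH) but the oxygen has H1, not H0 bridging two carbons.
(C) has a carboxylic acid group (-C(=O)OH) but the -OH oxygen has H1; the =O is OX1, not OX2.
(D) contains a methoxy ether (-OCH3), which satisfies every atom and bond constraint.
So the answer is (D).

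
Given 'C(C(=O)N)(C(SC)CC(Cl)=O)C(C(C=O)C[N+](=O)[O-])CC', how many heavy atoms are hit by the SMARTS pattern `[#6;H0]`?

2

The query [#6;H0] means: any carbon with no attached hydrogen.
Check the 21 heavy atoms by environment: 3× C (H2) → no; 5× C (H1) → no; 1× S (H0) → no; 2× C (H3) → no; 1× N (charge +1, H0) → no; 1× O (charge -1, H0) → no; 4× O (H0) → no; 2× C (H0) → match; 1× N (H2) → no; 1× Cl (H0) → no.
That gives 2 matching atoms.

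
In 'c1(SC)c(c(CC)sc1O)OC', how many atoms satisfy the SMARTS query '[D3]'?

4

The query [D3] means: atom with exactly three heavy-atom neighbours.
Check the 12 heavy atoms by environment: 1× s (aromatic, D2) → no; 4× c (aromatic, D3) → match; 1× S (D2) → no; 3× C (D1) → no; 1× O (D2) → no; 1× C (D2) → no; 1× O (D1) → no.
That gives 4 matching atoms.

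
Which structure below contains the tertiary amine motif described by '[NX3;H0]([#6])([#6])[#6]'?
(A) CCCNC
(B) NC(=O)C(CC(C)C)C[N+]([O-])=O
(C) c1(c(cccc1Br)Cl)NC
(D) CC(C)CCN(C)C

[NX3;H0]([#6])([#6])[#6] describes a trivalent nitrogen with no H, bonded to three carbons (a tertiary amine).
(A) has an N-methylamino group (-NHCH3) but the nitrogen still has one H (H1), not H0.
(B) has a primary amide (-C(=O)NH2) but the amide nitrogen has H2 and only one carbon neighbour.
(C) has an N-methylamino group (-NHCH3) but the nitrogen still has one H (H1), not H0.
(D) contains a dimethylamino group (-N(CH3)2), which satisfies every atom and bond constraint.
So the answer is (D).

D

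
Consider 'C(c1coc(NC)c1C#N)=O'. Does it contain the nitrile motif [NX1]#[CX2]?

The pattern [NX1]#[CX2] describes a nitrogen triple-bonded to a two-connected carbon — a nitrile.
The molecule carries a nitrile (-C#N), whose atoms satisfy every constraint of the query, so the pattern matches.

Yes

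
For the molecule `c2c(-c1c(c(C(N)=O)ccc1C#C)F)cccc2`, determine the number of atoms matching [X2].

2

The query [X2] means: any atom with exactly two total connections (bonds + H).
Check the 18 heavy atoms by environment: 12× c (aromatic, X3) → no; 1× C (X3) → no; 1× O (X1) → no; 1× N (X3) → no; 2× C (X2) → match; 1× F (X1) → no.
That gives 2 matching atoms.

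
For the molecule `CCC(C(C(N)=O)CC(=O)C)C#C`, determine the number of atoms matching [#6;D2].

3

The query [#6;D2] means: any carbon bonded to exactly two heavy atoms.
Check the 13 heavy atoms by environment: 3× C (D1) → no; 3× C (D2) → match; 4× C (D3) → no; 2× O (D1) → no; 1× N (D1) → no.
That gives 3 matching atoms.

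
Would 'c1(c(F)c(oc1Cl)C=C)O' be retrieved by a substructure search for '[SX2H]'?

No

The pattern [SX2H] describes an aliphatic sulfur with two connections, one being H — a thiol.
The closest candidate here is a hydroxyl group (-OH), but it is an -OH, not an -SH. No other fragment satisfies the full query, so there is no match.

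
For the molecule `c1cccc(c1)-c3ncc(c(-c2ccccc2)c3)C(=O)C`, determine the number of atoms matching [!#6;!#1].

2

Check the 21 heavy atoms by environment: 1× n (aromatic) → match; 17× c (aromatic) → no; 2× C → no; 1× O → match.
Summing the matching environments: 1 + 1 = 2 matching atoms.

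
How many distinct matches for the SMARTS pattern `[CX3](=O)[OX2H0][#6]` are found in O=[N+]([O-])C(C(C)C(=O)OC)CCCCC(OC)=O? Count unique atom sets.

2

[CX3](=O)[OX2H0][#6] is the SMARTS for an ester: a carbonyl carbon bonded to an oxygen that is itself bonded to carbon (no H on that O).
The molecule carries 2 separate instances of a methyl-ester group (-C(=O)OCH3) meeting every constraint; each maps to a distinct set of atoms, giving 2 matches.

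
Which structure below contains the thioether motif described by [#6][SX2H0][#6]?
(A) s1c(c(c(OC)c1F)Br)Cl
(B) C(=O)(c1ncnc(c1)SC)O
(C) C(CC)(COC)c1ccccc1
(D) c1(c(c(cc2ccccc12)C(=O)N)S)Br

B

[#6][SX2H0][#6] describes an aliphatic sulfur bridging two carbons with no H on the sulfur (a thioether).
(A) has a methoxy ether (-OCH3) but the bridging atom is O, not S.
(B) contains a methylthio ether (-SCH3), which satisfies every atom and bond constraint.
(C) has a methoxy ether (-OCH3) but the bridging atom is O, not S.
(D) has a thiol (-SH) but the sulfur has H1, not H0 bridging two carbons.
So the answer is (B).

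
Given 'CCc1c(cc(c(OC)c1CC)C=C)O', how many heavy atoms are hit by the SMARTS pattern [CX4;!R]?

5

The query [CX4;!R] means: aliphatic carbon with four total connections, not in a ring.
Check the 15 heavy atoms by environment: 6× c (aromatic, X3, in 6-ring) → no; 2× O (X2, acyclic) → no; 2× C (X3, acyclic) → no; 5× C (X4, acyclic) → match.
That gives 5 matching atoms.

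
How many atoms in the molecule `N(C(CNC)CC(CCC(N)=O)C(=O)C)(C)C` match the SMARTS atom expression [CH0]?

2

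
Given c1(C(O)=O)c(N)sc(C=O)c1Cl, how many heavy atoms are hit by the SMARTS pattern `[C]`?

2

The query [C] means: uppercase C matches aliphatic (non-aromatic) carbon only.
Check the 12 heavy atoms by environment: 1× s (aromatic) → no; 4× c (aromatic) → no; 2× C → match; 3× O → no; 1× N → no; 1× Cl → no.
That gives 2 matching atoms.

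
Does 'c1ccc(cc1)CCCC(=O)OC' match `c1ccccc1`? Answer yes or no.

Yes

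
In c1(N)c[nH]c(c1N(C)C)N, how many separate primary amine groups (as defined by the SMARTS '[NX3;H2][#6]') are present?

2

[NX3;H2][#6] is the SMARTS for a primary amine: a trivalent nitrogen with two H attached to carbon.
The molecule carries 2 separate instances of a primary amino group (-NH2) meeting every constraint; each maps to a distinct set of atoms, giving 2 matches.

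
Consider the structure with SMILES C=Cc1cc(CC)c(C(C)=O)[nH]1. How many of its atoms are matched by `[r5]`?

5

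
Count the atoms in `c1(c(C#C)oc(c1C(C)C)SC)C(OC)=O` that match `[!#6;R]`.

1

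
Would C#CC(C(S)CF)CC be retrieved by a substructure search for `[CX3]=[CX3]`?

The pattern [CX3]=[CX3] describes a non-aromatic C=C double bond between two sp2 carbons — an alkene.
The closest candidate here is an ethynyl group (-C#CH), but the C-C bond is a triple bond, not a double bond. No other fragment satisfies the full query, so there is no match.

No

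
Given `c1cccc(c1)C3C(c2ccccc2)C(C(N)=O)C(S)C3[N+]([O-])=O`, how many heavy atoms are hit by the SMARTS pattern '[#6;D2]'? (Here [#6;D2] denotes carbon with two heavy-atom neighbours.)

10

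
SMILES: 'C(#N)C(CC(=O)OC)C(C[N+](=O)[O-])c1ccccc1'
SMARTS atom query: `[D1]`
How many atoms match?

5

The query [D1] means: atom with exactly one heavy-atom neighbour (degree 1).
Check the 19 heavy atoms by environment: 3× C (D2) → no; 3× C (D3) → no; 1× N (charge +1, D3) → no; 1× O (charge -1, D1) → match; 2× O (D1) → match; 1× c (aromatic, D3) → no; 5× c (aromatic, D2) → no; 1× O (D2) → no; 1× C (D1) → match; 1× N (D1) → match.
Summing the matching environments: 1 + 2 + 1 + 1 = 5 matching atoms.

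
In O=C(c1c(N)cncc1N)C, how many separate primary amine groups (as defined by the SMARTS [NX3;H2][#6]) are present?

[NX3;H2][#6] is the SMARTS for a primary amine: a trivalent nitrogen with two H attached to carbon.
The molecule carries 2 separate instances of a primary amino group (-NH2) meeting every constraint; each maps to a distinct set of atoms, giving 2 matches.

2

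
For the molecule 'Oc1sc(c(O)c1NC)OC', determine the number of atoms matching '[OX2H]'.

The query [OX2H] means: aliphatic oxygen with two connections, one of which is H — an -OH oxygen.
Check the 11 heavy atoms by environment: 1× s (aromatic, H0, X2) → no; 4× c (aromatic, H0, X3) → no; 2× O (H1, X2) → match; 1× O (H0, X2) → no; 2× C (H3, X4) → no; 1× N (H1, X3) → no.
That gives 2 matching atoms.

2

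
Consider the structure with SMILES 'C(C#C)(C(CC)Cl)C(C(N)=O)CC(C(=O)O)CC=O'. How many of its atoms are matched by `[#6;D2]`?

5

The query [#6;D2] means: any carbon bonded to exactly two heavy atoms.
Check the 19 heavy atoms by environment: 5× C (D2) → match; 6× C (D3) → no; 2× C (D1) → no; 4× O (D1) → no; 1× N (D1) → no; 1× Cl (D1) → no.
That gives 5 matching atoms.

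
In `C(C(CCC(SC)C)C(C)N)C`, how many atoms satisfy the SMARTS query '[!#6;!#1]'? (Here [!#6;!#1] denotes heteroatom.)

Check the 12 heavy atoms by environment: 10× C → no; 1× S → match; 1× N → match.
Summing the matching environments: 1 + 1 = 2 matching atoms.

2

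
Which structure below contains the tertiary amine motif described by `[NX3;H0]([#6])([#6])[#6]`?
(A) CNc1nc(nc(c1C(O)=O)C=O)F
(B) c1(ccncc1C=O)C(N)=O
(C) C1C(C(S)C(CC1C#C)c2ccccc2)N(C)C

C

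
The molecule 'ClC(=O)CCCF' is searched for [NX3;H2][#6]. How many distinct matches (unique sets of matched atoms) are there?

[NX3;H2][#6] is the SMARTS for a primary amine: a trivalent nitrogen with two H attached to carbon.
No fragment in the molecule satisfies every constraint, giving 0 matches.

0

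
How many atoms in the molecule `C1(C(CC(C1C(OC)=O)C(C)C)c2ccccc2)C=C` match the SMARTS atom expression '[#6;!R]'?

Check the 20 heavy atoms by environment: 5× C (in 5-ring) → no; 7× C (acyclic) → match; 2× O (acyclic) → no; 6× c (aromatic, in 6-ring) → no.
That gives 7 matching atoms.

7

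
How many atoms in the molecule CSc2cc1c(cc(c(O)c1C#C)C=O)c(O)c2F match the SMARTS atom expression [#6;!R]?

4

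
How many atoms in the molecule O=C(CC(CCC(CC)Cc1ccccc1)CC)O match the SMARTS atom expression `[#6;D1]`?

2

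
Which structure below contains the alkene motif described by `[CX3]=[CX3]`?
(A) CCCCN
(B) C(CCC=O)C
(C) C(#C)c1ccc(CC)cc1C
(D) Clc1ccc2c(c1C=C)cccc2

D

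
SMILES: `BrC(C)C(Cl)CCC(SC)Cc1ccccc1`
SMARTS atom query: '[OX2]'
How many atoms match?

0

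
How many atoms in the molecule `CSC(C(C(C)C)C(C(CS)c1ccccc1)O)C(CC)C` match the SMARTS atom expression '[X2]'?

3

Check the 22 heavy atoms by environment: 13× C (X4) → no; 1× O (X2) → match; 2× S (X2) → match; 6× c (aromatic, X3) → no.
Summing the matching environments: 1 + 2 = 3 matching atoms.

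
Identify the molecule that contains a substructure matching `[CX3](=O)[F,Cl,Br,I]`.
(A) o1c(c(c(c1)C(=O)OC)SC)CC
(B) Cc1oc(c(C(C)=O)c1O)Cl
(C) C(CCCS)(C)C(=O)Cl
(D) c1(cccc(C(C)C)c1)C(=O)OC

[CX3](=O)[F,Cl,Br,I] describes a carbonyl carbon bonded to a halogen (an acyl halide).
(A) has a methyl-ester group (-C(=O)OCH3) but the carbonyl is bonded to -O-C, not to a halogen.
(B) has a chloro substituent but the Cl is not on a carbonyl carbon.
(C) contains an acyl chloride (-C(=O)Cl), which satisfies every atom and bond constraint.
(D) has a methyl-ester group (-C(=O)OCH3) but the carbonyl is bonded to -O-C, not to a halogen.
So the answer is (C).

C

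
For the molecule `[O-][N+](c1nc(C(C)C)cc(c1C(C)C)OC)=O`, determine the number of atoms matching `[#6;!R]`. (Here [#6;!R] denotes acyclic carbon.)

7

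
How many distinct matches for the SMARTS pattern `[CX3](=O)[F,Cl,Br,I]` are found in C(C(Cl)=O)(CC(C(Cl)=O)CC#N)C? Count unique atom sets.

[CX3](=O)[F,Cl,Br,I] is the SMARTS for an acyl halide: a carbonyl carbon bonded to a halogen.
The molecule carries 2 separate instances of an acyl chloride (-C(=O)Cl) meeting every constraint; each maps to a distinct set of atoms, giving 2 matches.

2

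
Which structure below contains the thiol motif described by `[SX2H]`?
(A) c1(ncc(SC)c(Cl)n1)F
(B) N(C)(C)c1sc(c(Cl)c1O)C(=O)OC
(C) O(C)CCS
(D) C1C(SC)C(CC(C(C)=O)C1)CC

[SX2H] describes an aliphatic sulfur with two connections, one being H (a thiol).
(A) has a methylthio ether (-SCH3) but the sulfur has H0 (bonded to two carbons), not H1.
(B) has a hydroxyl group (-OH) but it is an -OH, not an -SH.
(C) contains a thiol (-SH), which satisfies every atom and bond constraint.
(D) has a methylthio ether (-SCH3) but the sulfur has H0 (bonded to two carbons), not H1.
So the answer is (C).

C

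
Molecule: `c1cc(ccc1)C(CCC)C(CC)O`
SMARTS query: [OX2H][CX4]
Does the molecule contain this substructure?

The pattern [OX2H][CX4] describes a hydroxyl oxygen bound to an sp3 (X4) carbon — an aliphatic alcohol.
The molecule carries a hydroxyl group (-OH), whose atoms satisfy every constraint of the query, so the pattern matches.

Yes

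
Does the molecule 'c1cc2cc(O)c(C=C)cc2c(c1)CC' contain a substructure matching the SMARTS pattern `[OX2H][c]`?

Yes

The pattern [OX2H][c] describes a hydroxyl oxygen attached to an aromatic carbon — a phenol.
The molecule carries a hydroxyl group (-OH), whose atoms satisfy every constraint of the query, so the pattern matches.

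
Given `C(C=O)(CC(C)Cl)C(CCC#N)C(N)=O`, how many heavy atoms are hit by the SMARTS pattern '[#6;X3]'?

The query [#6;X3] means: any carbon (aromatic or not) with three total connections.
Check the 15 heavy atoms by environment: 7× C (X4) → no; 2× C (X3) → match; 2× O (X1) → no; 1× N (X3) → no; 1× C (X2) → no; 1× N (X1) → no; 1× Cl (X1) → no.
That gives 2 matching atoms.

2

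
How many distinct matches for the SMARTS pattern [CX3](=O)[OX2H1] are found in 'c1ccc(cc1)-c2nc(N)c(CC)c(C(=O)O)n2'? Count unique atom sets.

1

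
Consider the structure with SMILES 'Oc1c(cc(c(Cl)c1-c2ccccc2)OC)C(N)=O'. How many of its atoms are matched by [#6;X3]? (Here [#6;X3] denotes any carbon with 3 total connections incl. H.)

13

The query [#6;X3] means: any carbon (aromatic or not) with three total connections.
Check the 19 heavy atoms by environment: 12× c (aromatic, X3) → match; 2× O (X2) → no; 1× C (X4) → no; 1× C (X3) → match; 1× O (X1) → no; 1× N (X3) → no; 1× Cl (X1) → no.
Summing the matching environments: 12 + 1 = 13 matching atoms.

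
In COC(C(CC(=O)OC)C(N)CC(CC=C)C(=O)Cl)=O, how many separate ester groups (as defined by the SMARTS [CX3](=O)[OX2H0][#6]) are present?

2

[CX3](=O)[OX2H0][#6] is the SMARTS for an ester: a carbonyl carbon bonded to an oxygen that is itself bonded to carbon (no H on that O).
The molecule carries 2 separate instances of a methyl-ester group (-C(=O)OCH3) meeting every constraint; each maps to a distinct set of atoms, giving 2 matches.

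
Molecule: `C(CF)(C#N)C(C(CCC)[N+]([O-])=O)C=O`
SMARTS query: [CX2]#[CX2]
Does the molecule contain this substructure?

The pattern [CX2]#[CX2] describes a carbon-carbon triple bond — an alkyne.
The closest candidate here is a nitrile (-C#N), but the triple bond is C#N, not C#C. No other fragment satisfies the full query, so there is no match.

No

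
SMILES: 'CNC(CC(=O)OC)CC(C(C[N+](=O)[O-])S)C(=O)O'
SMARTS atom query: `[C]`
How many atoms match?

10

The query [C] means: uppercase C matches aliphatic (non-aromatic) carbon only.
Check the 19 heavy atoms by environment: 10× C → match; 1× S → no; 1× N (charge +1) → no; 1× O (charge -1) → no; 5× O → no; 1× N → no.
That gives 10 matching atoms.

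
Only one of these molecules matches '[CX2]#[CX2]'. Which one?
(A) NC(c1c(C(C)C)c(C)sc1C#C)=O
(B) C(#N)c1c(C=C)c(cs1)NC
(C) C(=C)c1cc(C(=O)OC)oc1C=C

A

[CX2]#[CX2] describes a carbon-carbon triple bond (an alkyne).
(A) contains an ethynyl group (-C#CH), which satisfies every atom and bond constraint.
(B) has a nitrile (-C#N) but the triple bond is C#N, not C#C.
(C) has a vinyl group (-CH=CH2) but the C=C is a double bond; both carbons are CX3, not CX2.
So the answer is (A).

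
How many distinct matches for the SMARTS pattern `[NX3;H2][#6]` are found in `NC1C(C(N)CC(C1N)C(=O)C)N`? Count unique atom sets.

[NX3;H2][#6] is the SMARTS for a primary amine: a trivalent nitrogen with two H attached to carbon.
The molecule carries 4 separate instances of a primary amino group (-NH2) meeting every constraint; each maps to a distinct set of atoms, giving 4 matches.

4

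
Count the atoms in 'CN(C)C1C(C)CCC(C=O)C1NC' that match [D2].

4

The query [D2] means: atom with exactly two heavy-atom neighbours.
Check the 14 heavy atoms by environment: 3× C (D2) → match; 4× C (D3) → no; 1× N (D2) → match; 4× C (D1) → no; 1× N (D3) → no; 1× O (D1) → no.
Summing the matching environments: 3 + 1 = 4 matching atoms.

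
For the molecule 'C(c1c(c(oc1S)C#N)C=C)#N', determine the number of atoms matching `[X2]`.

4

The query [X2] means: any atom with exactly two total connections (bonds + H).
Check the 12 heavy atoms by environment: 1× o (aromatic, X2) → match; 4× c (aromatic, X3) → no; 1× S (X2) → match; 2× C (X3) → no; 2× C (X2) → match; 2× N (X1) → no.
Summing the matching environments: 1 + 1 + 2 = 4 matching atoms.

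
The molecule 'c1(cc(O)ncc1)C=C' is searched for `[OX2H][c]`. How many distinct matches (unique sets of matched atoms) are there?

1

[OX2H][c] is the SMARTS for a phenol: a hydroxyl oxygen attached to an aromatic carbon.
Exactly one fragment in the molecule meets all constraints, giving 1 match.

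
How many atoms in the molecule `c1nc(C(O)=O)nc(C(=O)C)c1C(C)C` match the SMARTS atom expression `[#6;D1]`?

3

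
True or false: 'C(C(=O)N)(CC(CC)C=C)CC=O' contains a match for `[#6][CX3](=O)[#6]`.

The pattern [#6][CX3](=O)[#6] describes a carbonyl carbon (no H) flanked by two carbons — a ketone.
The closest candidate here is an aldehyde (-CHO), but the carbonyl carbon has H1, so it is not flanked by two carbons. No other fragment satisfies the full query, so there is no match.

False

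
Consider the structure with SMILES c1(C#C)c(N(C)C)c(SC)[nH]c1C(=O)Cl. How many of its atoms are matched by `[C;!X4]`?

The query [C;!X4] means: aliphatic carbon that does not have four total connections.
Check the 15 heavy atoms by environment: 1× n (aromatic, X3) → no; 4× c (aromatic, X3) → no; 1× N (X3) → no; 3× C (X4) → no; 1× C (X3) → match; 1× O (X1) → no; 1× Cl (X1) → no; 1× S (X2) → no; 2× C (X2) → match.
Summing the matching environments: 1 + 2 = 3 matching atoms.

3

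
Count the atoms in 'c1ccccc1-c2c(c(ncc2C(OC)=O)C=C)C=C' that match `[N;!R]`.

0

The query [N;!R] means: aliphatic nitrogen not in a ring.
Check the 20 heavy atoms by environment: 1× n (aromatic, in 6-ring) → no; 11× c (aromatic, in 6-ring) → no; 6× C (acyclic) → no; 2× O (acyclic) → no.
No environment satisfies the query, so 0 matching atoms.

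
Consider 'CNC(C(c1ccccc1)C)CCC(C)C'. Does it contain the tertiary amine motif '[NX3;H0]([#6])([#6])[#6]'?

The pattern [NX3;H0]([#6])([#6])[#6] describes a trivalent nitrogen with no H, bonded to three carbons — a tertiary amine.
The closest candidate here is an N-methylamino group (-NHCH3), but the nitrogen still has one H (H1), not H0. No other fragment satisfies the full query, so there is no match.

No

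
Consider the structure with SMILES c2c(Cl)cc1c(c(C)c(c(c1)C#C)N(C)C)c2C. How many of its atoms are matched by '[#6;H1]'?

4

The query [#6;H1] means: any carbon bearing exactly one hydrogen.
Check the 18 heavy atoms by environment: 7× c (aromatic, H0) → no; 3× c (aromatic, H1) → match; 1× C (H0) → no; 1× C (H1) → match; 4× C (H3) → no; 1× N (H0) → no; 1× Cl (H0) → no.
Summing the matching environments: 3 + 1 = 4 matching atoms.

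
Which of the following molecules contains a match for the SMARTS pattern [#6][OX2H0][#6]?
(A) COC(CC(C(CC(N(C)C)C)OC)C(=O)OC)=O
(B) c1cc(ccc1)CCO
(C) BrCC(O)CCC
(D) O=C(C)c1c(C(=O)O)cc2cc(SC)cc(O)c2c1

[#6][OX2H0][#6] describes an aliphatic oxygen bridging two carbons with no H on the oxygen (an ether).
(A) contains a methoxy ether (-OCH3), which satisfies every atom and bond constraint.
(B) has a hydroxyl group (-OH) but the oxygen has H1, not H0 bridging two carbons.
(C) has a hydroxyl group (-OH) but the oxygen has H1, not H0 bridging two carbons.
(D) has a hydroxyl group (-OH) but the oxygen has H1, not H0 bridging two carbons.
So the answer is (A).

A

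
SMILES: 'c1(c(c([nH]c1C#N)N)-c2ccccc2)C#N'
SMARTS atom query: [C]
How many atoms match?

The query [C] means: uppercase C matches aliphatic (non-aromatic) carbon only.
Check the 16 heavy atoms by environment: 1× n (aromatic) → no; 10× c (aromatic) → no; 3× N → no; 2× C → match.
That gives 2 matching atoms.

2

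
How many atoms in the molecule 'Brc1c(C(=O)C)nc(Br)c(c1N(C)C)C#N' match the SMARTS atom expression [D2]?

2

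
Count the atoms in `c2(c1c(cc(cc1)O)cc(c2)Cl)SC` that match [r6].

10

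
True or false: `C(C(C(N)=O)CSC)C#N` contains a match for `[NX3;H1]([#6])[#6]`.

False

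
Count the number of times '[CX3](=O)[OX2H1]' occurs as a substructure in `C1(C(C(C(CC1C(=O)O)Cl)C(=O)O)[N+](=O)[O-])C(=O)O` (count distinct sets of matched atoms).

[CX3](=O)[OX2H1] is the SMARTS for a carboxylic acid: an sp2 carbon double-bonded to O and single-bonded to an -OH oxygen.
The molecule carries 3 separate instances of a carboxylic acid group (-C(=O)OH) meeting every constraint; each maps to a distinct set of atoms, giving 3 matches.

3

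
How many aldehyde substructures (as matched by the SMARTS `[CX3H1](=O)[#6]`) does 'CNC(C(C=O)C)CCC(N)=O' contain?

1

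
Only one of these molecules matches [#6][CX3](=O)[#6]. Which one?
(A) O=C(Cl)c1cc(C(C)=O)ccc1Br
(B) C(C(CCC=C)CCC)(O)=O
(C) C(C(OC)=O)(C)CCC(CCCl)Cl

[#6][CX3](=O)[#6] describes a carbonyl carbon (no H) flanked by two carbons (a ketone).
(A) contains an acetyl/ketone group (-C(=O)CH3), which satisfies every atom and bond constraint.
(B) has a carboxylic acid group (-C(=O)OH) but one neighbour of the carbonyl carbon is O, not C.
(C) has a methyl-ester group (-C(=O)OCH3) but one neighbour of the carbonyl carbon is O, not C.
So the answer is (A).

A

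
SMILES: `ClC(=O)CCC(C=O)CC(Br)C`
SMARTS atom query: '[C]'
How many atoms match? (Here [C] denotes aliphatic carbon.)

8

Check the 12 heavy atoms by environment: 8× C → match; 2× O → no; 1× Br → no; 1× Cl → no.
That gives 8 matching atoms.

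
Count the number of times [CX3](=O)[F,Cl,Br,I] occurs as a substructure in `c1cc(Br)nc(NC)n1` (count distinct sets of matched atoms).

[CX3](=O)[F,Cl,Br,I] is the SMARTS for an acyl halide: a carbonyl carbon bonded to a halogen.
No fragment in the molecule satisfies every constraint, giving 0 matches.

0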